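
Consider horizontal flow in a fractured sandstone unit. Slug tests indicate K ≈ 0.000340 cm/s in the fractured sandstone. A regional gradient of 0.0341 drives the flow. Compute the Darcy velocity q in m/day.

0.0100

Convert K: 0.000340 cm/s × 864 = 0.2938 m/day.
Hydraulic gradient i = 0.0341.
Specific discharge q = K · i = 0.2938 × 0.03410 = 0.01002 m/day.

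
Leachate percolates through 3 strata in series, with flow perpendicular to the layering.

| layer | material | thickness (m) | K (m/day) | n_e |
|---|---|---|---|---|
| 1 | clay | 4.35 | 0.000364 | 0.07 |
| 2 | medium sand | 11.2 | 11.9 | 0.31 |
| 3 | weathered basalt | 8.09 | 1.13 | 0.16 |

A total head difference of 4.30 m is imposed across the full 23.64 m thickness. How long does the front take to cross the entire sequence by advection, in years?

With flow normal to the layers, continuity requires the same specific discharge q through every layer.
Σ(b_i/K_i) = 4.35/0.000364 + 11.2/11.9 + 8.09/1.13 = 11959 d.
q = Δh / Σ(b_i/K_i) = 4.30 / 11959 = 0.0003596 m/day.
In each layer the seepage velocity is v_i = q/n_i, so the layer transit time is t_i = b_i·n_i / q:
  layer 1 (clay): t_1 = 4.35 × 0.07 / 0.0003596 = 846.8 d
  layer 2 (medium sand): t_2 = 11.2 × 0.31 / 0.0003596 = 9656 d
  layer 3 (weathered basalt): t_3 = 8.09 × 0.16 / 0.0003596 = 3600 d
Total t = Σ t_i = 14103 days = 38.61 years.

38.6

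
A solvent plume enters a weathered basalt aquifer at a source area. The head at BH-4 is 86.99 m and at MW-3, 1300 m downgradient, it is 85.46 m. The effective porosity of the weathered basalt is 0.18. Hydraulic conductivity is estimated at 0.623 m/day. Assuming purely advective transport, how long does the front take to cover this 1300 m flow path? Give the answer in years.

Hydraulic gradient i = (86.99 − 85.46) / 1300 = 1.53 / 1300 = 0.001177.
Darcy flux q = K · i = 0.6230 × 0.001177 = 0.0007332 m/day.
Seepage velocity v = q / n_e = 0.0007332 / 0.18 = 0.004073 m/day.
Travel time t = L / v = 1300 / 0.004073 = 3.191e+05 days = 873.8 years.

874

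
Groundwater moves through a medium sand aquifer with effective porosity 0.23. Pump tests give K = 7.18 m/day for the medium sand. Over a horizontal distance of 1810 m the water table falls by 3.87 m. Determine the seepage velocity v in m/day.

0.0667

Hydraulic gradient i = Δh / L = 3.87 / 1810 = 0.002138.
Darcy flux q = K · i = 7.180 × 0.002138 = 0.01535 m/day.
Seepage velocity v = q / n_e = 0.01535 / 0.23 = 0.06675 m/day.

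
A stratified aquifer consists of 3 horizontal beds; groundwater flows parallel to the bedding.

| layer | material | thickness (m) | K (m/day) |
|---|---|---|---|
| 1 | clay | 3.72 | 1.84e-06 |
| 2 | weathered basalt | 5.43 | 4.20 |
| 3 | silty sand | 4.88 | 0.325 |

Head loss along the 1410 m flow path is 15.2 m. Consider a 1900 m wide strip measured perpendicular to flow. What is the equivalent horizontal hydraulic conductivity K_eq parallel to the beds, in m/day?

1.74

Flow is parallel to layering, so each bed carries its own Darcy discharge and the transmissivities add.
Σ(K_i·b_i) = 1.84e-06×3.72 + 4.20×5.43 + 0.325×4.88 = 24.39 m²/day.
Total thickness b = 14.03 m, so K_eq = Σ(K_i·b_i)/b = 1.739 m/day.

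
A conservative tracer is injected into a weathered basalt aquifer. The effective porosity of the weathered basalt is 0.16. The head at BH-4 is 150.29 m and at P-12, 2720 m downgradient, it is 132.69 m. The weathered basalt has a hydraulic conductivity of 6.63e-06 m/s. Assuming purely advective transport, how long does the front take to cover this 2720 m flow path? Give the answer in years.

321

Convert K: 6.63e-06 m/s × 86400 = 0.5728 m/day.
Hydraulic gradient i = (150.29 − 132.69) / 2720 = 17.6 / 2720 = 0.006471.
Darcy flux q = K · i = 0.5728 × 0.006471 = 0.003707 m/day.
Seepage velocity v = q / n_e = 0.003707 / 0.16 = 0.02317 m/day.
Travel time t = L / v = 2720 / 0.02317 = 1.174e+05 days = 321.5 years.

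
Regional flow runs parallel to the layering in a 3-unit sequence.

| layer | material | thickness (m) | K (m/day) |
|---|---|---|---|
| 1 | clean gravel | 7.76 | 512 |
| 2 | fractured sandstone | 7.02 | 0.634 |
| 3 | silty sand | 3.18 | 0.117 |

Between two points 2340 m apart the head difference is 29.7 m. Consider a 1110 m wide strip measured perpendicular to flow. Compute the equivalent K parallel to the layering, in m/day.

Flow is parallel to layering, so each bed carries its own Darcy discharge and the transmissivities add.
Σ(K_i·b_i) = 512×7.76 + 0.634×7.02 + 0.117×3.18 = 3978 m²/day.
Total thickness b = 17.96 m, so K_eq = Σ(K_i·b_i)/b = 221.5 m/day.

221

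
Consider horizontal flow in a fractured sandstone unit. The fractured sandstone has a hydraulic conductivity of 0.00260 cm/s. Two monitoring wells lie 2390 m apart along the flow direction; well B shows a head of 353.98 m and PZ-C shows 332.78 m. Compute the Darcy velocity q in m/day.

0.0199

Convert K: 0.00260 cm/s × 864 = 2.246 m/day.
Hydraulic gradient i = (353.98 − 332.78) / 2390 = 21.2 / 2390 = 0.008870.
Specific discharge q = K · i = 2.246 × 0.008870 = 0.01993 m/day.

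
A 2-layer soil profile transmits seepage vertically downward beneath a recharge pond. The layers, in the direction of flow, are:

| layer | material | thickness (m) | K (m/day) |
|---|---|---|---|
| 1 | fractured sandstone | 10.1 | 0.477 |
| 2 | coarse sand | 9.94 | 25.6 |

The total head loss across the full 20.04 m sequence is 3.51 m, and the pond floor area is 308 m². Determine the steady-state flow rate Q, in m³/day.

Flow is perpendicular to layering, so the layers act in series and the equivalent K is the thickness-weighted harmonic mean.
Total thickness L = 10.1 + 9.94 = 20.04 m.
Σ(b_i/K_i) = 10.1/0.477 + 9.94/25.6 = 21.56 d.
K_eq = L / Σ(b_i/K_i) = 20.04 / 21.56 = 0.9294 m/day.
Q = K_eq · A · (Δh/L) = 0.9294 × 308 × (3.51/20.04) = 50.14 m³/day.

50.1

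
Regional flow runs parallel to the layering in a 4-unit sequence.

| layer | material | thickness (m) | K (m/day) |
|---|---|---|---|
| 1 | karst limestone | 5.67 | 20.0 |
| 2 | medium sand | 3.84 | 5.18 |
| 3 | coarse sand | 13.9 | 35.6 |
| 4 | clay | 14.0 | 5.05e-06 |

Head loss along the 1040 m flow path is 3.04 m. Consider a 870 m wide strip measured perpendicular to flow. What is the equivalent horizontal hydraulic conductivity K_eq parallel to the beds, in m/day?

Flow is parallel to layering, so each bed carries its own Darcy discharge and the transmissivities add.
Σ(K_i·b_i) = 20.0×5.67 + 5.18×3.84 + 35.6×13.9 + 5.05e-06×14.0 = 628.1 m²/day.
Total thickness b = 37.41 m, so K_eq = Σ(K_i·b_i)/b = 16.79 m/day.

16.8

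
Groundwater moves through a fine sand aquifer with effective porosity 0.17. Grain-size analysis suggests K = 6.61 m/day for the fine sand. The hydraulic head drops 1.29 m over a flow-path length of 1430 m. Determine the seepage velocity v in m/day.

0.0351

Hydraulic gradient i = Δh / L = 1.29 / 1430 = 0.0009021.
Darcy flux q = K · i = 6.610 × 0.0009021 = 0.005963 m/day.
Seepage velocity v = q / n_e = 0.005963 / 0.17 = 0.03508 m/day.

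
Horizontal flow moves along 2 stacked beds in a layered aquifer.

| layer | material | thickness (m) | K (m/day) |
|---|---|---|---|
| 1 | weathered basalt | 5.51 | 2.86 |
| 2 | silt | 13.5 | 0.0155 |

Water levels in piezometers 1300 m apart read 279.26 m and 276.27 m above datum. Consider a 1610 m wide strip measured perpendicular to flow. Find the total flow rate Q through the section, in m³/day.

Flow is parallel to layering, so each bed carries its own Darcy discharge and the transmissivities add.
Σ(K_i·b_i) = 2.86×5.51 + 0.0155×13.5 = 15.97 m²/day.
Hydraulic gradient i = (279.26 − 276.27) / 1300 = 2.99 / 1300 = 0.002300.
Q = Σ(K_i·b_i) · W · i = 15.97 × 1610 × 0.002300 = 59.13 m³/day.

59.1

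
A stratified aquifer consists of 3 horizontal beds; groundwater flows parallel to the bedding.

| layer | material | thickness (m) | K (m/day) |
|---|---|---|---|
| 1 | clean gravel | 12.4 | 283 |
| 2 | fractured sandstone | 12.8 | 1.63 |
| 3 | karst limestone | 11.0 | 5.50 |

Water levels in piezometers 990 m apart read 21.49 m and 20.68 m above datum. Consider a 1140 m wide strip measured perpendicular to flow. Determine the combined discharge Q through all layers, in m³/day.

Flow is parallel to layering, so each bed carries its own Darcy discharge and the transmissivities add.
Σ(K_i·b_i) = 283×12.4 + 1.63×12.8 + 5.50×11.0 = 3591 m²/day.
Hydraulic gradient i = (21.49 − 20.68) / 990 = 0.81 / 990 = 0.0008182.
Q = Σ(K_i·b_i) · W · i = 3591 × 1140 × 0.0008182 = 3349 m³/day.

3350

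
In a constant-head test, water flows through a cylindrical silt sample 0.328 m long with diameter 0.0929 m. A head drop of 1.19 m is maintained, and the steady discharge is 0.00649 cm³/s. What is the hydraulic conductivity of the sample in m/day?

0.0228

Cross-sectional area A = π·(d/2)² = π × (0.0929/2)² = 0.006778 m².
Convert discharge: 0.00649 cm³/s = 6.490e-09 m³/s.
Darcy's law rearranged: K = Q·L / (A·Δh) = 6.490e-09 × 0.328 / (0.006778 × 1.19) = 2.639e-07 m/s = 0.02280 m/day.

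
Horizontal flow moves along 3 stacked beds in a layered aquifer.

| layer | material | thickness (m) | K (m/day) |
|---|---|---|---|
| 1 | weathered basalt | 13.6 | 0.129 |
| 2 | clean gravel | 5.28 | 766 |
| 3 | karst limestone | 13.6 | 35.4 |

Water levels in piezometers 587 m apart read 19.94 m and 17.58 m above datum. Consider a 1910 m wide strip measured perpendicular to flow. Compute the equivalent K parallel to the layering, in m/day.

139

Flow is parallel to layering, so each bed carries its own Darcy discharge and the transmissivities add.
Σ(K_i·b_i) = 0.129×13.6 + 766×5.28 + 35.4×13.6 = 4528 m²/day.
Total thickness b = 32.48 m, so K_eq = Σ(K_i·b_i)/b = 139.4 m/day.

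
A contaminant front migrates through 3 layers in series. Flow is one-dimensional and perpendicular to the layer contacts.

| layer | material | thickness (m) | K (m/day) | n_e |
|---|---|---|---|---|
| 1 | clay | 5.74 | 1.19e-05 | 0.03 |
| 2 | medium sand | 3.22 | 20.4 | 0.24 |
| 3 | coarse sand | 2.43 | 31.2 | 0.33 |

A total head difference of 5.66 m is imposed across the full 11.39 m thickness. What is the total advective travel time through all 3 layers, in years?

With flow normal to the layers, continuity requires the same specific discharge q through every layer.
Σ(b_i/K_i) = 5.74/1.19e-05 + 3.22/20.4 + 2.43/31.2 = 4.824e+05 d.
q = Δh / Σ(b_i/K_i) = 5.66 / 4.824e+05 = 1.173e-05 m/day.
In each layer the seepage velocity is v_i = q/n_i, so the layer transit time is t_i = b_i·n_i / q:
  layer 1 (clay): t_1 = 5.74 × 0.03 / 1.173e-05 = 14675 d
  layer 2 (medium sand): t_2 = 3.22 × 0.24 / 1.173e-05 = 65859 d
  layer 3 (coarse sand): t_3 = 2.43 × 0.33 / 1.173e-05 = 68339 d
Total t = Σ t_i = 1.489e+05 days = 407.6 years.

408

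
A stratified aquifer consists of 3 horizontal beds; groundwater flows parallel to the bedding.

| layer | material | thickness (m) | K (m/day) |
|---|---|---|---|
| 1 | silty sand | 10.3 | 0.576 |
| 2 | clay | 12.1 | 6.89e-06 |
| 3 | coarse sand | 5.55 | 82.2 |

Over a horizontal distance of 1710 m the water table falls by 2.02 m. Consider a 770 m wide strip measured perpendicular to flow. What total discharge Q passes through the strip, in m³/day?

Flow is parallel to layering, so each bed carries its own Darcy discharge and the transmissivities add.
Σ(K_i·b_i) = 0.576×10.3 + 6.89e-06×12.1 + 82.2×5.55 = 462.1 m²/day.
Hydraulic gradient i = Δh / L = 2.02 / 1710 = 0.001181.
Q = Σ(K_i·b_i) · W · i = 462.1 × 770 × 0.001181 = 420.4 m³/day.

420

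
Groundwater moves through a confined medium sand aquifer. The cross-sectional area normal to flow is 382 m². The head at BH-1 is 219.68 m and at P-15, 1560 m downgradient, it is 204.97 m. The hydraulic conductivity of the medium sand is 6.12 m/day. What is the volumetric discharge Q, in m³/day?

Hydraulic gradient i = (219.68 − 204.97) / 1560 = 14.71 / 1560 = 0.009429.
Darcy's law: Q = K · A · i = 6.120 × 382.0 × 0.009429 = 22.04 m³/day.

22.0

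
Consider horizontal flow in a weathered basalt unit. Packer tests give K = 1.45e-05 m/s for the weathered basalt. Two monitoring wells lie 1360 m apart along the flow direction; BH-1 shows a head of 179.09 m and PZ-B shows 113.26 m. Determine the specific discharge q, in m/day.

0.0606

Convert K: 1.45e-05 m/s × 86400 = 1.253 m/day.
Hydraulic gradient i = (179.09 − 113.26) / 1360 = 65.83 / 1360 = 0.04840.
Specific discharge q = K · i = 1.253 × 0.04840 = 0.06064 m/day.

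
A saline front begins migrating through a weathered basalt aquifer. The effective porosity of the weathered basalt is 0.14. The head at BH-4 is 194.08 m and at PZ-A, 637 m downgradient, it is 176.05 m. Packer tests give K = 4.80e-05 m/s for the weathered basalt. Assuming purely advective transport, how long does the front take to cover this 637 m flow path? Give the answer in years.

Convert K: 4.80e-05 m/s × 86400 = 4.147 m/day.
Hydraulic gradient i = (194.08 − 176.05) / 637 = 18.03 / 637 = 0.02830.
Darcy flux q = K · i = 4.147 × 0.02830 = 0.1174 m/day.
Seepage velocity v = q / n_e = 0.1174 / 0.14 = 0.8385 m/day.
Travel time t = L / v = 637 / 0.8385 = 759.7 days = 2.080 years.

2.08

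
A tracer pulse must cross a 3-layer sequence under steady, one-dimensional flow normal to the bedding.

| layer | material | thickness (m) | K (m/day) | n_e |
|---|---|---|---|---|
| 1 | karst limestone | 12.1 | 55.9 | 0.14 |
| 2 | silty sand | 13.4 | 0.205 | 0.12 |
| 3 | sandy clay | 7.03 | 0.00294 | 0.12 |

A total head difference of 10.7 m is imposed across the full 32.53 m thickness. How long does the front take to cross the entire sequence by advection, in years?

With flow normal to the layers, continuity requires the same specific discharge q through every layer.
Σ(b_i/K_i) = 12.1/55.9 + 13.4/0.205 + 7.03/0.00294 = 2457 d.
q = Δh / Σ(b_i/K_i) = 10.7 / 2457 = 0.004355 m/day.
In each layer the seepage velocity is v_i = q/n_i, so the layer transit time is t_i = b_i·n_i / q:
  layer 1 (karst limestone): t_1 = 12.1 × 0.14 / 0.004355 = 388.9 d
  layer 2 (silty sand): t_2 = 13.4 × 0.12 / 0.004355 = 369.2 d
  layer 3 (sandy clay): t_3 = 7.03 × 0.12 / 0.004355 = 193.7 d
Total t = Σ t_i = 951.8 days = 2.606 years.

2.61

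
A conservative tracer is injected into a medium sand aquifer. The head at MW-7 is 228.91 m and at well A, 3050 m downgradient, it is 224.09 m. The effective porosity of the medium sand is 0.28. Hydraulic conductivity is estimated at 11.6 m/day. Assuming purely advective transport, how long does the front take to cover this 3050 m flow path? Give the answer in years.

128

Hydraulic gradient i = (228.91 − 224.09) / 3050 = 4.82 / 3050 = 0.001580.
Darcy flux q = K · i = 11.60 × 0.001580 = 0.01833 m/day.
Seepage velocity v = q / n_e = 0.01833 / 0.28 = 0.06547 m/day.
Travel time t = L / v = 3050 / 0.06547 = 46586 days = 127.5 years.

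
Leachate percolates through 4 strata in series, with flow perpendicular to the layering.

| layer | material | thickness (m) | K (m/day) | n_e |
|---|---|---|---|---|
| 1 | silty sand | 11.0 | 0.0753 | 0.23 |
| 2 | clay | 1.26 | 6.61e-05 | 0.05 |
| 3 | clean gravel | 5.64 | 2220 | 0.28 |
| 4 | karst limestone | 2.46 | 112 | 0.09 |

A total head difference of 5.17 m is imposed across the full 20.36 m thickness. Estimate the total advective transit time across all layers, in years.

44.7

With flow normal to the layers, continuity requires the same specific discharge q through every layer.
Σ(b_i/K_i) = 11.0/0.0753 + 1.26/6.61e-05 + 5.64/2220 + 2.46/112 = 19208 d.
q = Δh / Σ(b_i/K_i) = 5.17 / 19208 = 0.0002692 m/day.
In each layer the seepage velocity is v_i = q/n_i, so the layer transit time is t_i = b_i·n_i / q:
  layer 1 (silty sand): t_1 = 11.0 × 0.23 / 0.0002692 = 9400 d
  layer 2 (clay): t_2 = 1.26 × 0.05 / 0.0002692 = 234.1 d
  layer 3 (clean gravel): t_3 = 5.64 × 0.28 / 0.0002692 = 5867 d
  layer 4 (karst limestone): t_4 = 2.46 × 0.09 / 0.0002692 = 822.6 d
Total t = Σ t_i = 16324 days = 44.69 years.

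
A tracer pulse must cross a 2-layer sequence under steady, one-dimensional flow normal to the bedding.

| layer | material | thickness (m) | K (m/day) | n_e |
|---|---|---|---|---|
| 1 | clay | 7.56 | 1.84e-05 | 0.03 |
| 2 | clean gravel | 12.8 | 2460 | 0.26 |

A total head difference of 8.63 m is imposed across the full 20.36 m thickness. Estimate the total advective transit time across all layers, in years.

463

With flow normal to the layers, continuity requires the same specific discharge q through every layer.
Σ(b_i/K_i) = 7.56/1.84e-05 + 12.8/2460 = 4.109e+05 d.
q = Δh / Σ(b_i/K_i) = 8.63 / 4.109e+05 = 2.100e-05 m/day.
In each layer the seepage velocity is v_i = q/n_i, so the layer transit time is t_i = b_i·n_i / q:
  layer 1 (clay): t_1 = 7.56 × 0.03 / 2.100e-05 = 10798 d
  layer 2 (clean gravel): t_2 = 12.8 × 0.26 / 2.100e-05 = 1.584e+05 d
Total t = Σ t_i = 1.692e+05 days = 463.4 years.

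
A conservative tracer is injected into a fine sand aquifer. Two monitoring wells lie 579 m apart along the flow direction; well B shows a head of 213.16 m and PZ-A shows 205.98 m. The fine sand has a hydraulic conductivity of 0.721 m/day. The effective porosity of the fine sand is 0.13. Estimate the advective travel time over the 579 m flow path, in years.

Hydraulic gradient i = (213.16 − 205.98) / 579 = 7.18 / 579 = 0.01240.
Darcy flux q = K · i = 0.7210 × 0.01240 = 0.008941 m/day.
Seepage velocity v = q / n_e = 0.008941 / 0.13 = 0.06878 m/day.
Travel time t = L / v = 579 / 0.06878 = 8419 days = 23.05 years.

23.0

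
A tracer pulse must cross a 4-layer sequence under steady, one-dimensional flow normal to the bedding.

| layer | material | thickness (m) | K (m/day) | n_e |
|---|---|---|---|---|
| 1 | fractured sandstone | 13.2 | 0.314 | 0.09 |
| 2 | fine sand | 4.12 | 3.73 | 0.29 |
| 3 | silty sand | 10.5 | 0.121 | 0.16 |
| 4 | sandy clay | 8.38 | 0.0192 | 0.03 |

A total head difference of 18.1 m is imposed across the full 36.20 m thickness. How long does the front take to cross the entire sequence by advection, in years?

0.370

With flow normal to the layers, continuity requires the same specific discharge q through every layer.
Σ(b_i/K_i) = 13.2/0.314 + 4.12/3.73 + 10.5/0.121 + 8.38/0.0192 = 566.4 d.
q = Δh / Σ(b_i/K_i) = 18.1 / 566.4 = 0.03196 m/day.
In each layer the seepage velocity is v_i = q/n_i, so the layer transit time is t_i = b_i·n_i / q:
  layer 1 (fractured sandstone): t_1 = 13.2 × 0.09 / 0.03196 = 37.17 d
  layer 2 (fine sand): t_2 = 4.12 × 0.29 / 0.03196 = 37.39 d
  layer 3 (silty sand): t_3 = 10.5 × 0.16 / 0.03196 = 52.57 d
  layer 4 (sandy clay): t_4 = 8.38 × 0.03 / 0.03196 = 7.867 d
Total t = Σ t_i = 135.0 days = 0.3696 years.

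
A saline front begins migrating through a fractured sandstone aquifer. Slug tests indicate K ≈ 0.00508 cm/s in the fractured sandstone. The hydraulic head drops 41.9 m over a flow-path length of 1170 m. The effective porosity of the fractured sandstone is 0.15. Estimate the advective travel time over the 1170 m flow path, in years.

Convert K: 0.00508 cm/s × 864 = 4.389 m/day.
Hydraulic gradient i = Δh / L = 41.9 / 1170 = 0.03581.
Darcy flux q = K · i = 4.389 × 0.03581 = 0.1572 m/day.
Seepage velocity v = q / n_e = 0.1572 / 0.15 = 1.048 m/day.
Travel time t = L / v = 1170 / 1.048 = 1117 days = 3.057 years.

3.06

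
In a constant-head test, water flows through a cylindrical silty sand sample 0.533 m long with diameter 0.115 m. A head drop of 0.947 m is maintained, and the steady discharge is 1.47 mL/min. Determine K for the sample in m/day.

Cross-sectional area A = π·(d/2)² = π × (0.115/2)² = 0.01039 m².
Convert discharge: 1.47 mL/min = 2.450e-08 m³/s.
Darcy's law rearranged: K = Q·L / (A·Δh) = 2.450e-08 × 0.533 / (0.01039 × 0.947) = 1.328e-06 m/s = 0.1147 m/day.

0.115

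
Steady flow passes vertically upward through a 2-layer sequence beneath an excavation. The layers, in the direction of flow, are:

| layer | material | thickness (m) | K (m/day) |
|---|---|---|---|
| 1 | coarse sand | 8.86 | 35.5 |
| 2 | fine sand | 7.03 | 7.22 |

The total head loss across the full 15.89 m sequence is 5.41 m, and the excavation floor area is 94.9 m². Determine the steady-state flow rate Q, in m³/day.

Flow is perpendicular to layering, so the layers act in series and the equivalent K is the thickness-weighted harmonic mean.
Total thickness L = 8.86 + 7.03 = 15.89 m.
Σ(b_i/K_i) = 8.86/35.5 + 7.03/7.22 = 1.223 d.
K_eq = L / Σ(b_i/K_i) = 15.89 / 1.223 = 12.99 m/day.
Q = K_eq · A · (Δh/L) = 12.99 × 94.9 × (5.41/15.89) = 419.7 m³/day.

420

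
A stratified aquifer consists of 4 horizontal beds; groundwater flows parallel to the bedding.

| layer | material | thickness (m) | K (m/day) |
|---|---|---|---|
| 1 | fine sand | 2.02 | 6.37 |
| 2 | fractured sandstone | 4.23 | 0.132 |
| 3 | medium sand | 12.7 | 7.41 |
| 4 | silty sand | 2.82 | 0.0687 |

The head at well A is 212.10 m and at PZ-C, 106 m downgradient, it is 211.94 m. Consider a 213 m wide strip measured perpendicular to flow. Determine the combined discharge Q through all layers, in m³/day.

34.6

Flow is parallel to layering, so each bed carries its own Darcy discharge and the transmissivities add.
Σ(K_i·b_i) = 6.37×2.02 + 0.132×4.23 + 7.41×12.7 + 0.0687×2.82 = 107.7 m²/day.
Hydraulic gradient i = (212.10 − 211.94) / 106 = 0.16 / 106 = 0.001509.
Q = Σ(K_i·b_i) · W · i = 107.7 × 213 × 0.001509 = 34.64 m³/day.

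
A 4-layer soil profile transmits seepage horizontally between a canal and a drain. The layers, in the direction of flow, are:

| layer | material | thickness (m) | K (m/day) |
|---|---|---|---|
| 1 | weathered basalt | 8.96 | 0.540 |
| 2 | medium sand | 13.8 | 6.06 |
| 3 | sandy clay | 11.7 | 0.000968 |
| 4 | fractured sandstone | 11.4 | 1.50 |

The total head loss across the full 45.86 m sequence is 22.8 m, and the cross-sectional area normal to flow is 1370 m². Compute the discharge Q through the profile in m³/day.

2.58

Flow is perpendicular to layering, so the layers act in series and the equivalent K is the thickness-weighted harmonic mean.
Total thickness L = 8.96 + 13.8 + 11.7 + 11.4 = 45.86 m.
Σ(b_i/K_i) = 8.96/0.540 + 13.8/6.06 + 11.7/0.000968 + 11.4/1.50 = 12113 d.
K_eq = L / Σ(b_i/K_i) = 45.86 / 12113 = 0.003786 m/day.
Q = K_eq · A · (Δh/L) = 0.003786 × 1370 × (22.8/45.86) = 2.579 m³/day.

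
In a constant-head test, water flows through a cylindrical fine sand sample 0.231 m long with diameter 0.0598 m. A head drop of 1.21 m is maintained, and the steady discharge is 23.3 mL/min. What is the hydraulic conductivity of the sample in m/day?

2.28

Cross-sectional area A = π·(d/2)² = π × (0.0598/2)² = 0.002809 m².
Convert discharge: 23.3 mL/min = 3.883e-07 m³/s.
Darcy's law rearranged: K = Q·L / (A·Δh) = 3.883e-07 × 0.231 / (0.002809 × 1.21) = 2.640e-05 m/s = 2.281 m/day.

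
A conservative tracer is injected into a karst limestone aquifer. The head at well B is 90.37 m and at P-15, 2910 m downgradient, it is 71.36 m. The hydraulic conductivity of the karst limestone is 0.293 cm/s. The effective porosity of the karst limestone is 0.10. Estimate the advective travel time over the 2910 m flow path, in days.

176

Convert K: 0.293 cm/s × 864 = 253.2 m/day.
Hydraulic gradient i = (90.37 − 71.36) / 2910 = 19.01 / 2910 = 0.006533.
Darcy flux q = K · i = 253.2 × 0.006533 = 1.654 m/day.
Seepage velocity v = q / n_e = 1.654 / 0.10 = 16.54 m/day.
Travel time t = L / v = 2910 / 16.54 = 176.0 days.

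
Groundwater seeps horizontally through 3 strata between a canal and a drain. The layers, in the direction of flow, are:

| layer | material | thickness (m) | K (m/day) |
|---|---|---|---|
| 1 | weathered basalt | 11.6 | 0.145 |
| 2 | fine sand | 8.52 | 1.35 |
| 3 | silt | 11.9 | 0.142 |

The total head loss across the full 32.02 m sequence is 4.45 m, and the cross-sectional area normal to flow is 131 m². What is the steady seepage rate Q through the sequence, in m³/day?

3.43

Flow is perpendicular to layering, so the layers act in series and the equivalent K is the thickness-weighted harmonic mean.
Total thickness L = 11.6 + 8.52 + 11.9 = 32.02 m.
Σ(b_i/K_i) = 11.6/0.145 + 8.52/1.35 + 11.9/0.142 = 170.1 d.
K_eq = L / Σ(b_i/K_i) = 32.02 / 170.1 = 0.1882 m/day.
Q = K_eq · A · (Δh/L) = 0.1882 × 131 × (4.45/32.02) = 3.427 m³/day.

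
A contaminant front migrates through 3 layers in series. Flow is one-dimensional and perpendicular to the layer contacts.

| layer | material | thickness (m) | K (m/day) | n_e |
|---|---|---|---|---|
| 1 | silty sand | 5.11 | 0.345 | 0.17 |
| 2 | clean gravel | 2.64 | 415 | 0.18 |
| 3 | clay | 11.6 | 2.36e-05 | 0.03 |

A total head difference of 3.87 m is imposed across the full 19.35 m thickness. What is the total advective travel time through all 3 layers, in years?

588

With flow normal to the layers, continuity requires the same specific discharge q through every layer.
Σ(b_i/K_i) = 5.11/0.345 + 2.64/415 + 11.6/2.36e-05 = 4.915e+05 d.
q = Δh / Σ(b_i/K_i) = 3.87 / 4.915e+05 = 7.873e-06 m/day.
In each layer the seepage velocity is v_i = q/n_i, so the layer transit time is t_i = b_i·n_i / q:
  layer 1 (silty sand): t_1 = 5.11 × 0.17 / 7.873e-06 = 1.103e+05 d
  layer 2 (clean gravel): t_2 = 2.64 × 0.18 / 7.873e-06 = 60357 d
  layer 3 (clay): t_3 = 11.6 × 0.03 / 7.873e-06 = 44201 d
Total t = Σ t_i = 2.149e+05 days = 588.3 years.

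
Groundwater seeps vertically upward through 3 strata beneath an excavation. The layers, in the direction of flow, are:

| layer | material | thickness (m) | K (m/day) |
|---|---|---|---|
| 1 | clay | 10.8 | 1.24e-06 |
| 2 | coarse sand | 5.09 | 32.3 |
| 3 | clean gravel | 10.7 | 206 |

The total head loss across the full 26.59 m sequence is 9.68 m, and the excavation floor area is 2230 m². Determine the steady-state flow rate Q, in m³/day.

0.00248

Flow is perpendicular to layering, so the layers act in series and the equivalent K is the thickness-weighted harmonic mean.
Total thickness L = 10.8 + 5.09 + 10.7 = 26.59 m.
Σ(b_i/K_i) = 10.8/1.24e-06 + 5.09/32.3 + 10.7/206 = 8.710e+06 d.
K_eq = L / Σ(b_i/K_i) = 26.59 / 8.710e+06 = 3.053e-06 m/day.
Q = K_eq · A · (Δh/L) = 3.053e-06 × 2230 × (9.68/26.59) = 0.002478 m³/day.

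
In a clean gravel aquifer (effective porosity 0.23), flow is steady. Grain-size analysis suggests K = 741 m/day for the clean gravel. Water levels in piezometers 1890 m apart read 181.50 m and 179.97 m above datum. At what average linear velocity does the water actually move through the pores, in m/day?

2.61

Hydraulic gradient i = (181.50 − 179.97) / 1890 = 1.53 / 1890 = 0.0008095.
Darcy flux q = K · i = 741.0 × 0.0008095 = 0.5999 m/day.
Seepage velocity v = q / n_e = 0.5999 / 0.23 = 2.608 m/day.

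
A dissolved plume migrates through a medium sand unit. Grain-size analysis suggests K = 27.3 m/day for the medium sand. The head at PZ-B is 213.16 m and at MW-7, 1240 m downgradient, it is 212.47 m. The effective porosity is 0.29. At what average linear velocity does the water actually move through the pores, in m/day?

0.0524

Hydraulic gradient i = (213.16 − 212.47) / 1240 = 0.69 / 1240 = 0.0005565.
Darcy flux q = K · i = 27.30 × 0.0005565 = 0.01519 m/day.
Seepage velocity v = q / n_e = 0.01519 / 0.29 = 0.05238 m/day.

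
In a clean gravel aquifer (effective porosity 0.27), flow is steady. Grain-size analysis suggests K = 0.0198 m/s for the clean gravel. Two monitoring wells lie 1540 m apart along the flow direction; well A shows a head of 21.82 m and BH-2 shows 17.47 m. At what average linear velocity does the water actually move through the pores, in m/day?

Convert K: 0.0198 m/s × 86400 = 1711 m/day.
Hydraulic gradient i = (21.82 − 17.47) / 1540 = 4.35 / 1540 = 0.002825.
Darcy flux q = K · i = 1711 × 0.002825 = 4.832 m/day.
Seepage velocity v = q / n_e = 4.832 / 0.27 = 17.90 m/day.

17.9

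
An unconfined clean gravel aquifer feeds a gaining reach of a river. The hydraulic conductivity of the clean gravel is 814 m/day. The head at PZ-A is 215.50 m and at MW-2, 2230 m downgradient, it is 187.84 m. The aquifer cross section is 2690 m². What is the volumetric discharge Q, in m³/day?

Hydraulic gradient i = (215.50 − 187.84) / 2230 = 27.66 / 2230 = 0.01240.
Darcy's law: Q = K · A · i = 814.0 × 2690 × 0.01240 = 27160 m³/day.

27200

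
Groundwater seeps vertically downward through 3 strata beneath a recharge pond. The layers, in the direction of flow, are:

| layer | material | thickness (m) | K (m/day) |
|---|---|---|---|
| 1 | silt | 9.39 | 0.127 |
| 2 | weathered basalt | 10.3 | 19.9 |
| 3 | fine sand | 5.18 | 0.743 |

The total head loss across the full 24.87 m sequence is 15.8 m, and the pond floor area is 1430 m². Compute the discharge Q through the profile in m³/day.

Flow is perpendicular to layering, so the layers act in series and the equivalent K is the thickness-weighted harmonic mean.
Total thickness L = 9.39 + 10.3 + 5.18 = 24.87 m.
Σ(b_i/K_i) = 9.39/0.127 + 10.3/19.9 + 5.18/0.743 = 81.43 d.
K_eq = L / Σ(b_i/K_i) = 24.87 / 81.43 = 0.3054 m/day.
Q = K_eq · A · (Δh/L) = 0.3054 × 1430 × (15.8/24.87) = 277.5 m³/day.

277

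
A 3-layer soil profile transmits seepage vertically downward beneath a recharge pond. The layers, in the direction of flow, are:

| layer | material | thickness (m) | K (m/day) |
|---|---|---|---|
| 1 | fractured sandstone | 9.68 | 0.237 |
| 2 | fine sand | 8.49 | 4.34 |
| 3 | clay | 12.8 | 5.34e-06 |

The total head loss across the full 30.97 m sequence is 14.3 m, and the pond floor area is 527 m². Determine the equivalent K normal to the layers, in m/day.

Flow is perpendicular to layering, so the layers act in series and the equivalent K is the thickness-weighted harmonic mean.
Total thickness L = 9.68 + 8.49 + 12.8 = 30.97 m.
Σ(b_i/K_i) = 9.68/0.237 + 8.49/4.34 + 12.8/5.34e-06 = 2.397e+06 d.
K_eq = L / Σ(b_i/K_i) = 30.97 / 2.397e+06 = 1.292e-05 m/day.

1.29e-05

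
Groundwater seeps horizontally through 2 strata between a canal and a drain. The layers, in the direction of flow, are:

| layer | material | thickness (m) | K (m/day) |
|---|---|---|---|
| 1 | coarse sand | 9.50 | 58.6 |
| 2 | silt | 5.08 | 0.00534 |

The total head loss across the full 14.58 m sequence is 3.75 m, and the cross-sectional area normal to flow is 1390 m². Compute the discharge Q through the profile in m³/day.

5.48

Flow is perpendicular to layering, so the layers act in series and the equivalent K is the thickness-weighted harmonic mean.
Total thickness L = 9.50 + 5.08 = 14.58 m.
Σ(b_i/K_i) = 9.50/58.6 + 5.08/0.00534 = 951.5 d.
K_eq = L / Σ(b_i/K_i) = 14.58 / 951.5 = 0.01532 m/day.
Q = K_eq · A · (Δh/L) = 0.01532 × 1390 × (3.75/14.58) = 5.478 m³/day.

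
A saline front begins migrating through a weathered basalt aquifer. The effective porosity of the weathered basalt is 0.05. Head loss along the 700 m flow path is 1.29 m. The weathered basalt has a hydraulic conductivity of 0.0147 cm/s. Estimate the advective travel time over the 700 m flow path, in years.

4.09

Convert K: 0.0147 cm/s × 864 = 12.70 m/day.
Hydraulic gradient i = Δh / L = 1.29 / 700 = 0.001843.
Darcy flux q = K · i = 12.70 × 0.001843 = 0.02341 m/day.
Seepage velocity v = q / n_e = 0.02341 / 0.05 = 0.4681 m/day.
Travel time t = L / v = 700 / 0.4681 = 1495 days = 4.094 years.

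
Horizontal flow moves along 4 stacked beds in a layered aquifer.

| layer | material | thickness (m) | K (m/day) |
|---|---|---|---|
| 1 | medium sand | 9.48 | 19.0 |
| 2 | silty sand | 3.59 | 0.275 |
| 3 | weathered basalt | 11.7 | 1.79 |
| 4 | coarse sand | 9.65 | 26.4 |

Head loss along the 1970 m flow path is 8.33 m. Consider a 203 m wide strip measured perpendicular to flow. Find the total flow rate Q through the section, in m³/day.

392

Flow is parallel to layering, so each bed carries its own Darcy discharge and the transmissivities add.
Σ(K_i·b_i) = 19.0×9.48 + 0.275×3.59 + 1.79×11.7 + 26.4×9.65 = 456.8 m²/day.
Hydraulic gradient i = Δh / L = 8.33 / 1970 = 0.004228.
Q = Σ(K_i·b_i) · W · i = 456.8 × 203 × 0.004228 = 392.1 m³/day.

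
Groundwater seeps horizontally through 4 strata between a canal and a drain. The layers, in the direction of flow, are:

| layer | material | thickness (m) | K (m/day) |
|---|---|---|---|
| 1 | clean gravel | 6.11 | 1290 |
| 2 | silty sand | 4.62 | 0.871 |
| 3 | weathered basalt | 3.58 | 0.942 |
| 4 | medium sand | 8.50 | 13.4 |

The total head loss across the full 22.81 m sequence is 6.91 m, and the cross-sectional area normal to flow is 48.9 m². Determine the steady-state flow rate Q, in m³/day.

34.7

Flow is perpendicular to layering, so the layers act in series and the equivalent K is the thickness-weighted harmonic mean.
Total thickness L = 6.11 + 4.62 + 3.58 + 8.50 = 22.81 m.
Σ(b_i/K_i) = 6.11/1290 + 4.62/0.871 + 3.58/0.942 + 8.50/13.4 = 9.744 d.
K_eq = L / Σ(b_i/K_i) = 22.81 / 9.744 = 2.341 m/day.
Q = K_eq · A · (Δh/L) = 2.341 × 48.9 × (6.91/22.81) = 34.68 m³/day.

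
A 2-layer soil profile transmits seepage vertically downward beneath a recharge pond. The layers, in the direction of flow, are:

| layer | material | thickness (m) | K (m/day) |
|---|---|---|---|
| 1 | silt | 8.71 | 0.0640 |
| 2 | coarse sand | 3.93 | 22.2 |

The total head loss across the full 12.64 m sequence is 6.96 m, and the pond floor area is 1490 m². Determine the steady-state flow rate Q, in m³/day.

Flow is perpendicular to layering, so the layers act in series and the equivalent K is the thickness-weighted harmonic mean.
Total thickness L = 8.71 + 3.93 = 12.64 m.
Σ(b_i/K_i) = 8.71/0.0640 + 3.93/22.2 = 136.3 d.
K_eq = L / Σ(b_i/K_i) = 12.64 / 136.3 = 0.09276 m/day.
Q = K_eq · A · (Δh/L) = 0.09276 × 1490 × (6.96/12.64) = 76.10 m³/day.

76.1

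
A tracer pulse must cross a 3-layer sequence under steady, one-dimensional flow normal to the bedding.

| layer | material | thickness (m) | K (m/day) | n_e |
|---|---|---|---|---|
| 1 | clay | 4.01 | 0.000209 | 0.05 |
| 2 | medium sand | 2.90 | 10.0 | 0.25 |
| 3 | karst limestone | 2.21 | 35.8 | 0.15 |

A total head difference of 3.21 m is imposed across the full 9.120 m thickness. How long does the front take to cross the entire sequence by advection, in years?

20.6

With flow normal to the layers, continuity requires the same specific discharge q through every layer.
Σ(b_i/K_i) = 4.01/0.000209 + 2.90/10.0 + 2.21/35.8 = 19187 d.
q = Δh / Σ(b_i/K_i) = 3.21 / 19187 = 0.0001673 m/day.
In each layer the seepage velocity is v_i = q/n_i, so the layer transit time is t_i = b_i·n_i / q:
  layer 1 (clay): t_1 = 4.01 × 0.05 / 0.0001673 = 1198 d
  layer 2 (medium sand): t_2 = 2.90 × 0.25 / 0.0001673 = 4334 d
  layer 3 (karst limestone): t_3 = 2.21 × 0.15 / 0.0001673 = 1981 d
Total t = Σ t_i = 7513 days = 20.57 years.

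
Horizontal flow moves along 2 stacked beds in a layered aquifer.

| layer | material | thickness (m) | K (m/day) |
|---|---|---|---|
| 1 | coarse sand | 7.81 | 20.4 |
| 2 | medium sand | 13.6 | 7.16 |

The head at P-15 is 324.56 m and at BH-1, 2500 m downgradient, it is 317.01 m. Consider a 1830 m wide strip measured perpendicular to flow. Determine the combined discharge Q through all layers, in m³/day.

Flow is parallel to layering, so each bed carries its own Darcy discharge and the transmissivities add.
Σ(K_i·b_i) = 20.4×7.81 + 7.16×13.6 = 256.7 m²/day.
Hydraulic gradient i = (324.56 − 317.01) / 2500 = 7.55 / 2500 = 0.003020.
Q = Σ(K_i·b_i) · W · i = 256.7 × 1830 × 0.003020 = 1419 m³/day.

1420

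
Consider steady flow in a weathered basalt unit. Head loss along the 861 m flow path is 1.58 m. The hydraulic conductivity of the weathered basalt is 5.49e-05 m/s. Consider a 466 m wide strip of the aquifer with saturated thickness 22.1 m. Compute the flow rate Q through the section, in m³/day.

Convert K: 5.49e-05 m/s × 86400 = 4.743 m/day.
Cross-sectional area A = 466 × 22.1 = 10299 m².
Hydraulic gradient i = Δh / L = 1.58 / 861 = 0.001835.
Darcy's law: Q = K · A · i = 4.743 × 10299 × 0.001835 = 89.64 m³/day.

89.6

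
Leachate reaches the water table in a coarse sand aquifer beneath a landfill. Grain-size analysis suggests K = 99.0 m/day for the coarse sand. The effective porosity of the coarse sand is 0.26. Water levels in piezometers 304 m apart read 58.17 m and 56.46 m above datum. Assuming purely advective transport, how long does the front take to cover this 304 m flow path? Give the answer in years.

Hydraulic gradient i = (58.17 − 56.46) / 304 = 1.71 / 304 = 0.005625.
Darcy flux q = K · i = 99.00 × 0.005625 = 0.5569 m/day.
Seepage velocity v = q / n_e = 0.5569 / 0.26 = 2.142 m/day.
Travel time t = L / v = 304 / 2.142 = 141.9 days = 0.3886 years.

0.389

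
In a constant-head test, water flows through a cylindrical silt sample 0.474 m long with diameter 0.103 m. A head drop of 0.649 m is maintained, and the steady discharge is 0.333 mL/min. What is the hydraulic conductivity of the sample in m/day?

Cross-sectional area A = π·(d/2)² = π × (0.103/2)² = 0.008332 m².
Convert discharge: 0.333 mL/min = 5.550e-09 m³/s.
Darcy's law rearranged: K = Q·L / (A·Δh) = 5.550e-09 × 0.474 / (0.008332 × 0.649) = 4.865e-07 m/s = 0.04203 m/day.

0.0420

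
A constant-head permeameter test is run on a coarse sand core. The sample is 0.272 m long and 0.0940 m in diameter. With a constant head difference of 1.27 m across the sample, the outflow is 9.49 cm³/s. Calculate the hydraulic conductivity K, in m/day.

Cross-sectional area A = π·(d/2)² = π × (0.0940/2)² = 0.006940 m².
Convert discharge: 9.49 cm³/s = 9.490e-06 m³/s.
Darcy's law rearranged: K = Q·L / (A·Δh) = 9.490e-06 × 0.272 / (0.006940 × 1.27) = 0.0002929 m/s = 25.30 m/day.

25.3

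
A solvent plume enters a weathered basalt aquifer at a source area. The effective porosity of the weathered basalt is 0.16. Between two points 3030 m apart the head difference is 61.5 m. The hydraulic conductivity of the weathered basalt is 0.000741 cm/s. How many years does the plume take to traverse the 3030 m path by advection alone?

Convert K: 0.000741 cm/s × 864 = 0.6402 m/day.
Hydraulic gradient i = Δh / L = 61.5 / 3030 = 0.02030.
Darcy flux q = K · i = 0.6402 × 0.02030 = 0.01299 m/day.
Seepage velocity v = q / n_e = 0.01299 / 0.16 = 0.08122 m/day.
Travel time t = L / v = 3030 / 0.08122 = 37308 days = 102.1 years.

102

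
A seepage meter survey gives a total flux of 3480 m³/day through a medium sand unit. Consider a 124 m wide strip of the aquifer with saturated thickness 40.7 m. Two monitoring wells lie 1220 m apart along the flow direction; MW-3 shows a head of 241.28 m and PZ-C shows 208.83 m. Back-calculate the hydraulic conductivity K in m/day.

Cross-sectional area A = 124 × 40.7 = 5047 m².
Hydraulic gradient i = (241.28 − 208.83) / 1220 = 32.45 / 1220 = 0.02660.
From Q = K·A·i, K = Q / (A·i) = 3480 / (5047 × 0.02660) = 25.92 m/day.

25.9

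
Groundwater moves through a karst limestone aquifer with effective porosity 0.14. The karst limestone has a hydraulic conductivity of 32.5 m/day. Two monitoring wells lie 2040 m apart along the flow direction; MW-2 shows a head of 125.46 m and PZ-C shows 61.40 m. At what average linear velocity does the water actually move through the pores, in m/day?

Hydraulic gradient i = (125.46 − 61.40) / 2040 = 64.06 / 2040 = 0.03140.
Darcy flux q = K · i = 32.50 × 0.03140 = 1.021 m/day.
Seepage velocity v = q / n_e = 1.021 / 0.14 = 7.290 m/day.

7.29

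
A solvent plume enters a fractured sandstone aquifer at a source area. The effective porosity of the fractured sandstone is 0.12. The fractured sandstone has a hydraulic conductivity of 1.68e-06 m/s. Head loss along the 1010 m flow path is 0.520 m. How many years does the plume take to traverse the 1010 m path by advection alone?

Convert K: 1.68e-06 m/s × 86400 = 0.1452 m/day.
Hydraulic gradient i = Δh / L = 0.520 / 1010 = 0.0005149.
Darcy flux q = K · i = 0.1452 × 0.0005149 = 7.473e-05 m/day.
Seepage velocity v = q / n_e = 7.473e-05 / 0.12 = 0.0006228 m/day.
Travel time t = L / v = 1010 / 0.0006228 = 1.622e+06 days = 4440 years.

4440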